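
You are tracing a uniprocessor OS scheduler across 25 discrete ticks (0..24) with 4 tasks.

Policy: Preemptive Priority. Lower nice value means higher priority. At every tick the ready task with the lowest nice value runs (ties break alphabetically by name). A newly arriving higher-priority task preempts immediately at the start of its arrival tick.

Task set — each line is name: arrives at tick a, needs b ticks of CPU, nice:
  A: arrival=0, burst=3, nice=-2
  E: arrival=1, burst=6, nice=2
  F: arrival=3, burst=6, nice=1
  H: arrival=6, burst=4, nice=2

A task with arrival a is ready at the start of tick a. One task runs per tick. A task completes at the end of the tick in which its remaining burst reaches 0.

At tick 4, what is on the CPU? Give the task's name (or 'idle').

t=0: ready={A} → run A
t=1: ready={A,E} → run A
t=2: ready={A,E} → run A
t=3: ready={E,F} → run F
t=4: ready={E,F} → run F
t=5: ready={E,F} → run F
t=6: ready={E,F,H} → run F
t=7: ready={E,F,H} → run F
t=8: ready={E,F,H} → run F
t=9: ready={E,H} → run E
t=10: ready={E,H} → run E
t=11: ready={E,H} → run E
t=12: ready={E,H} → run E
t=13: ready={E,H} → run E
t=14: ready={E,H} → run E
t=15: ready={H} → run H
t=16: ready={H} → run H
t=17: ready={H} → run H
t=18: ready={H} → run H
t=19: (idle)
t=20: (idle)
t=21: (idle)
t=22: (idle)
t=23: (idle)
t=24: (idle)

running at tick 4 = F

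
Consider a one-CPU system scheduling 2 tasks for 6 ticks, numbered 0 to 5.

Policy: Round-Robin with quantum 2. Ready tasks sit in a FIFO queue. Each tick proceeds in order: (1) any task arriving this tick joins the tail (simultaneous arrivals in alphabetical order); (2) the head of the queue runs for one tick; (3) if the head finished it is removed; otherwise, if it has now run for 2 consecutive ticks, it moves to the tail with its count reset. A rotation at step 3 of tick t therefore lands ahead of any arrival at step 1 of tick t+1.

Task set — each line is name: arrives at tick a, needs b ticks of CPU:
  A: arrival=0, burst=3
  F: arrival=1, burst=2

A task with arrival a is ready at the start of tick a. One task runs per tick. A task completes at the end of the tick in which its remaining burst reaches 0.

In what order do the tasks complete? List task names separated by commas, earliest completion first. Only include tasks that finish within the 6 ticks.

completion order = F, A

t=0: queue=[A] q_used=0 → run A
t=1: queue=[A,F] q_used=1 → run A
t=2: queue=[F,A] q_used=0 → run F
t=3: queue=[F,A] q_used=1 → run F
t=4: queue=[A] q_used=0 → run A
t=5: (idle)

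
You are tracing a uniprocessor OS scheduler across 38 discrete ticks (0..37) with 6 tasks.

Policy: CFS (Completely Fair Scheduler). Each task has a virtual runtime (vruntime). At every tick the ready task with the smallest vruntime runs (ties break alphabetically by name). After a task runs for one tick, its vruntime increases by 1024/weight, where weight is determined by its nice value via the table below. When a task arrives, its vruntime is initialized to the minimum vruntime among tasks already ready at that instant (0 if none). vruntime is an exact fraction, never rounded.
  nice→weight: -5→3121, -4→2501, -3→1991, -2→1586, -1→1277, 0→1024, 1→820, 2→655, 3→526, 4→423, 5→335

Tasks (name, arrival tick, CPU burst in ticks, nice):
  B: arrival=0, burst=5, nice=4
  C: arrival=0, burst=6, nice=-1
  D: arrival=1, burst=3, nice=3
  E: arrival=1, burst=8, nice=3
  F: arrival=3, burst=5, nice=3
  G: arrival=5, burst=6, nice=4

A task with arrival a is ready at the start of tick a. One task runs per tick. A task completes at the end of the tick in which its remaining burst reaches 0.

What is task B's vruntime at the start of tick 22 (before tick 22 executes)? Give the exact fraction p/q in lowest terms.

vruntime(B, start of tick 22) = 1024/141

t=0: vr[B=0 C=0] → run B
t=1: vr[B=1024/423 C=0 D=0 E=0] → run C
t=2: vr[B=1024/423 C=1024/1277 D=0 E=0] → run D
t=3: vr[B=1024/423 C=1024/1277 D=512/263 E=0 F=0] → run E
t=4: vr[B=1024/423 C=1024/1277 D=512/263 E=512/263 F=0] → run F
t=5: vr[B=1024/423 C=1024/1277 D=512/263 E=512/263 F=512/263 G=1024/1277] → run C
t=6: vr[B=1024/423 C=2048/1277 D=512/263 E=512/263 F=512/263 G=1024/1277] → run G
t=7: vr[B=1024/423 C=2048/1277 D=512/263 E=512/263 F=512/263 G=1740800/540171] → run C
t=8: vr[B=1024/423 C=3072/1277 D=512/263 E=512/263 F=512/263 G=1740800/540171] → run D
t=9: vr[B=1024/423 C=3072/1277 D=1024/263 E=512/263 F=512/263 G=1740800/540171] → run E
t=10: vr[B=1024/423 C=3072/1277 D=1024/263 E=1024/263 F=512/263 G=1740800/540171] → run F
t=11: vr[B=1024/423 C=3072/1277 D=1024/263 E=1024/263 F=1024/263 G=1740800/540171] → run C
t=12: vr[B=1024/423 C=4096/1277 D=1024/263 E=1024/263 F=1024/263 G=1740800/540171] → run B
t=13: vr[B=2048/423 C=4096/1277 D=1024/263 E=1024/263 F=1024/263 G=1740800/540171] → run C
t=14: vr[B=2048/423 C=5120/1277 D=1024/263 E=1024/263 F=1024/263 G=1740800/540171] → run G
t=15: vr[B=2048/423 C=5120/1277 D=1024/263 E=1024/263 F=1024/263 G=3048448/540171] → run D
t=16: vr[B=2048/423 C=5120/1277 E=1024/263 F=1024/263 G=3048448/540171] → run E
t=17: vr[B=2048/423 C=5120/1277 E=1536/263 F=1024/263 G=3048448/540171] → run F
t=18: vr[B=2048/423 C=5120/1277 E=1536/263 F=1536/263 G=3048448/540171] → run C
t=19: vr[B=2048/423 E=1536/263 F=1536/263 G=3048448/540171] → run B
t=20: vr[B=1024/141 E=1536/263 F=1536/263 G=3048448/540171] → run G
t=21: vr[B=1024/141 E=1536/263 F=1536/263 G=1452032/180057] → run E
t=22: vr[B=1024/141 E=2048/263 F=1536/263 G=1452032/180057] → run F
t=23: vr[B=1024/141 E=2048/263 F=2048/263 G=1452032/180057] → run B
t=24: vr[B=4096/423 E=2048/263 F=2048/263 G=1452032/180057] → run E
t=25: vr[B=4096/423 E=2560/263 F=2048/263 G=1452032/180057] → run F
t=26: vr[B=4096/423 E=2560/263 G=1452032/180057] → run G
t=27: vr[B=4096/423 E=2560/263 G=5663744/540171] → run B
t=28: vr[E=2560/263 G=5663744/540171] → run E
t=29: vr[E=3072/263 G=5663744/540171] → run G
t=30: vr[E=3072/263 G=6971392/540171] → run E
t=31: vr[E=3584/263 G=6971392/540171] → run G
t=32: vr[E=3584/263] → run E
t=33: (idle)
t=34: (idle)
t=35: (idle)
t=36: (idle)
t=37: (idle)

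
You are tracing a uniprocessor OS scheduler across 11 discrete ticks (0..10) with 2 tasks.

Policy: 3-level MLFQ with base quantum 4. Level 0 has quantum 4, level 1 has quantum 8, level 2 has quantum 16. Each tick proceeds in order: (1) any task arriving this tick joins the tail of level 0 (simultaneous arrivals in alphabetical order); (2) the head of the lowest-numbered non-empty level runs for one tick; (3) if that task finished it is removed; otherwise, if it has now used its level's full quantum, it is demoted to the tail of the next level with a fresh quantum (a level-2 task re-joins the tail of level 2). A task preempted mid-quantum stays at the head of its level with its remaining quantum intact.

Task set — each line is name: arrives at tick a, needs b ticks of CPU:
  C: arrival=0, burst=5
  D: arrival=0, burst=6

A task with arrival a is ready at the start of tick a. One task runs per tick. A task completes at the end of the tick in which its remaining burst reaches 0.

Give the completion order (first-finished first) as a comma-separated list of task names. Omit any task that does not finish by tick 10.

t=0: L0/L1/L2 = CD/-/- → run C
t=1: L0/L1/L2 = CD/-/- → run C
t=2: L0/L1/L2 = CD/-/- → run C
t=3: L0/L1/L2 = CD/-/- → run C
t=4: L0/L1/L2 = D/C/- → run D
t=5: L0/L1/L2 = D/C/- → run D
t=6: L0/L1/L2 = D/C/- → run D
t=7: L0/L1/L2 = D/C/- → run D
t=8: L0/L1/L2 = -/CD/- → run C
t=9: L0/L1/L2 = -/D/- → run D
t=10: L0/L1/L2 = -/D/- → run D

completion order = C, D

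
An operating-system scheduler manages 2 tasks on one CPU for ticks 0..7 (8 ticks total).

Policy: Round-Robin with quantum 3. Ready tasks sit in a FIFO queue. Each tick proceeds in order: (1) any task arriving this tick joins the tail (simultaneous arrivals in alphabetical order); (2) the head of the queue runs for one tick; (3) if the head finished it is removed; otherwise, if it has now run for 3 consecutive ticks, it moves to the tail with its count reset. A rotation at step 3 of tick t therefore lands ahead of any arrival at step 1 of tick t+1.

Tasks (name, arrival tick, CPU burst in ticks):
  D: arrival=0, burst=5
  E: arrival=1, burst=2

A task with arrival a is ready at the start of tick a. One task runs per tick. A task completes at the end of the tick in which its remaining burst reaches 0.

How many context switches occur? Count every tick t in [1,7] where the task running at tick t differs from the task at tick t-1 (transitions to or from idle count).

context switches = 3

t=0: queue=[D] q_used=0 → run D
t=1: queue=[D,E] q_used=1 → run D
t=2: queue=[D,E] q_used=2 → run D
t=3: queue=[E,D] q_used=0 → run E
t=4: queue=[E,D] q_used=1 → run E
t=5: queue=[D] q_used=0 → run D
t=6: queue=[D] q_used=1 → run D
t=7: (idle)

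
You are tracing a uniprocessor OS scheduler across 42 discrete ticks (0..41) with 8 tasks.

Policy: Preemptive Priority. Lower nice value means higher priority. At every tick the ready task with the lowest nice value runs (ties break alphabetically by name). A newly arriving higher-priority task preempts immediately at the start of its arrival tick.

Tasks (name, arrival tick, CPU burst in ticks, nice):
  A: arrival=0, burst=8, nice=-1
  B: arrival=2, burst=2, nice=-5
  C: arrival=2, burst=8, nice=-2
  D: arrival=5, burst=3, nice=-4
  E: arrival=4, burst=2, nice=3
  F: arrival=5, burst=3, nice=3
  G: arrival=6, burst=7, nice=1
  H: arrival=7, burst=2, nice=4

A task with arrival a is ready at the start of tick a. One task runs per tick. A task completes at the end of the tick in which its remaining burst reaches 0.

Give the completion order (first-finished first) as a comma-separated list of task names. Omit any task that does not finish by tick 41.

completion order = B, D, C, A, G, E, F, H

t=0: ready={A} → run A
t=1: ready={A} → run A
t=2: ready={A,B,C} → run B
t=3: ready={A,B,C} → run B
t=4: ready={A,C,E} → run C
t=5: ready={A,C,D,E,F} → run D
t=6: ready={A,C,D,E,F,G} → run D
t=7: ready={A,C,D,E,F,G,H} → run D
t=8: ready={A,C,E,F,G,H} → run C
t=9: ready={A,C,E,F,G,H} → run C
t=10: ready={A,C,E,F,G,H} → run C
t=11: ready={A,C,E,F,G,H} → run C
t=12: ready={A,C,E,F,G,H} → run C
t=13: ready={A,C,E,F,G,H} → run C
t=14: ready={A,C,E,F,G,H} → run C
t=15: ready={A,E,F,G,H} → run A
t=16: ready={A,E,F,G,H} → run A
t=17: ready={A,E,F,G,H} → run A
t=18: ready={A,E,F,G,H} → run A
t=19: ready={A,E,F,G,H} → run A
t=20: ready={A,E,F,G,H} → run A
t=21: ready={E,F,G,H} → run G
t=22: ready={E,F,G,H} → run G
t=23: ready={E,F,G,H} → run G
t=24: ready={E,F,G,H} → run G
t=25: ready={E,F,G,H} → run G
t=26: ready={E,F,G,H} → run G
t=27: ready={E,F,G,H} → run G
t=28: ready={E,F,H} → run E
t=29: ready={E,F,H} → run E
t=30: ready={F,H} → run F
t=31: ready={F,H} → run F
t=32: ready={F,H} → run F
t=33: ready={H} → run H
t=34: ready={H} → run H
t=35: (idle)
t=36: (idle)
t=37: (idle)
t=38: (idle)
t=39: (idle)
t=40: (idle)
t=41: (idle)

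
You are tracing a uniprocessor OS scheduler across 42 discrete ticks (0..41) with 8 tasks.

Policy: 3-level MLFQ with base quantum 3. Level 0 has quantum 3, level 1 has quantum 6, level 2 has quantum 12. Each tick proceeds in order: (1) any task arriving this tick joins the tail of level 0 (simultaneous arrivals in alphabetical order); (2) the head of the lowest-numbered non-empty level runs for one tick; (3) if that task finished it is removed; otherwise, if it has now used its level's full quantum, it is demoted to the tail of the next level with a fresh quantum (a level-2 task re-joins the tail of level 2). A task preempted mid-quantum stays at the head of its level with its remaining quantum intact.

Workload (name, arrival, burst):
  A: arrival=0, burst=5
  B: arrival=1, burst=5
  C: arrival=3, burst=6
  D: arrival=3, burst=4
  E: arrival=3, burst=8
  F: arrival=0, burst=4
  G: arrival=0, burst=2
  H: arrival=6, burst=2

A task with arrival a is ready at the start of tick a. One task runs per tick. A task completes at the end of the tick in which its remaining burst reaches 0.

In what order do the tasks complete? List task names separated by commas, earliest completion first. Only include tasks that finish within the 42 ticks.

completion order = G, H, A, F, B, C, D, E

t=0: L0/L1/L2 = AFG/-/- → run A
t=1: L0/L1/L2 = AFGB/-/- → run A
t=2: L0/L1/L2 = AFGB/-/- → run A
t=3: L0/L1/L2 = FGBCDE/A/- → run F
t=4: L0/L1/L2 = FGBCDE/A/- → run F
t=5: L0/L1/L2 = FGBCDE/A/- → run F
t=6: L0/L1/L2 = GBCDEH/AF/- → run G
t=7: L0/L1/L2 = GBCDEH/AF/- → run G
t=8: L0/L1/L2 = BCDEH/AF/- → run B
t=9: L0/L1/L2 = BCDEH/AF/- → run B
t=10: L0/L1/L2 = BCDEH/AF/- → run B
t=11: L0/L1/L2 = CDEH/AFB/- → run C
t=12: L0/L1/L2 = CDEH/AFB/- → run C
t=13: L0/L1/L2 = CDEH/AFB/- → run C
t=14: L0/L1/L2 = DEH/AFBC/- → run D
t=15: L0/L1/L2 = DEH/AFBC/- → run D
t=16: L0/L1/L2 = DEH/AFBC/- → run D
t=17: L0/L1/L2 = EH/AFBCD/- → run E
t=18: L0/L1/L2 = EH/AFBCD/- → run E
t=19: L0/L1/L2 = EH/AFBCD/- → run E
t=20: L0/L1/L2 = H/AFBCDE/- → run H
t=21: L0/L1/L2 = H/AFBCDE/- → run H
t=22: L0/L1/L2 = -/AFBCDE/- → run A
t=23: L0/L1/L2 = -/AFBCDE/- → run A
t=24: L0/L1/L2 = -/FBCDE/- → run F
t=25: L0/L1/L2 = -/BCDE/- → run B
t=26: L0/L1/L2 = -/BCDE/- → run B
t=27: L0/L1/L2 = -/CDE/- → run C
t=28: L0/L1/L2 = -/CDE/- → run C
t=29: L0/L1/L2 = -/CDE/- → run C
t=30: L0/L1/L2 = -/DE/- → run D
t=31: L0/L1/L2 = -/E/- → run E
t=32: L0/L1/L2 = -/E/- → run E
t=33: L0/L1/L2 = -/E/- → run E
t=34: L0/L1/L2 = -/E/- → run E
t=35: L0/L1/L2 = -/E/- → run E
t=36: (idle)
t=37: (idle)
t=38: (idle)
t=39: (idle)
t=40: (idle)
t=41: (idle)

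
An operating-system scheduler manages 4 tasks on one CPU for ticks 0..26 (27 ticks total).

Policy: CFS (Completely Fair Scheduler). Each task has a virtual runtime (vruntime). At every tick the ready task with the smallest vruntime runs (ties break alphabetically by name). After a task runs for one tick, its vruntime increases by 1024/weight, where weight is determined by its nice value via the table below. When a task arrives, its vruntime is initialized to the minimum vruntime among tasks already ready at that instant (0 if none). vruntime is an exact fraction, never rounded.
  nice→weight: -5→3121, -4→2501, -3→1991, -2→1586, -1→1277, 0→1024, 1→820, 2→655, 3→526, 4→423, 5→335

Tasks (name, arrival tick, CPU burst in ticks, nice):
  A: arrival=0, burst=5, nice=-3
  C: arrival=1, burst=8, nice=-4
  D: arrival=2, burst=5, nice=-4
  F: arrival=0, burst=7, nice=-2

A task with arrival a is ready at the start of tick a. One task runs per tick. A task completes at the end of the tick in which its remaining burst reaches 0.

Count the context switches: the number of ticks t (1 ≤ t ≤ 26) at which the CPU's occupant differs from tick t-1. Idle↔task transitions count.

t=0: vr[A=0 F=0] → run A
t=1: vr[A=1024/1991 C=0 F=0] → run C
t=2: vr[A=1024/1991 C=1024/2501 D=0 F=0] → run D
t=3: vr[A=1024/1991 C=1024/2501 D=1024/2501 F=0] → run F
t=4: vr[A=1024/1991 C=1024/2501 D=1024/2501 F=512/793] → run C
t=5: vr[A=1024/1991 C=2048/2501 D=1024/2501 F=512/793] → run D
t=6: vr[A=1024/1991 C=2048/2501 D=2048/2501 F=512/793] → run A
t=7: vr[A=2048/1991 C=2048/2501 D=2048/2501 F=512/793] → run F
t=8: vr[A=2048/1991 C=2048/2501 D=2048/2501 F=1024/793] → run C
t=9: vr[A=2048/1991 C=3072/2501 D=2048/2501 F=1024/793] → run D
t=10: vr[A=2048/1991 C=3072/2501 D=3072/2501 F=1024/793] → run A
t=11: vr[A=3072/1991 C=3072/2501 D=3072/2501 F=1024/793] → run C
t=12: vr[A=3072/1991 C=4096/2501 D=3072/2501 F=1024/793] → run D
t=13: vr[A=3072/1991 C=4096/2501 D=4096/2501 F=1024/793] → run F
t=14: vr[A=3072/1991 C=4096/2501 D=4096/2501 F=1536/793] → run A
t=15: vr[A=4096/1991 C=4096/2501 D=4096/2501 F=1536/793] → run C
t=16: vr[A=4096/1991 C=5120/2501 D=4096/2501 F=1536/793] → run D
t=17: vr[A=4096/1991 C=5120/2501 F=1536/793] → run F
t=18: vr[A=4096/1991 C=5120/2501 F=2048/793] → run C
t=19: vr[A=4096/1991 C=6144/2501 F=2048/793] → run A
t=20: vr[C=6144/2501 F=2048/793] → run C
t=21: vr[C=7168/2501 F=2048/793] → run F
t=22: vr[C=7168/2501 F=2560/793] → run C
t=23: vr[F=2560/793] → run F
t=24: vr[F=3072/793] → run F
t=25: (idle)
t=26: (idle)

context switches = 24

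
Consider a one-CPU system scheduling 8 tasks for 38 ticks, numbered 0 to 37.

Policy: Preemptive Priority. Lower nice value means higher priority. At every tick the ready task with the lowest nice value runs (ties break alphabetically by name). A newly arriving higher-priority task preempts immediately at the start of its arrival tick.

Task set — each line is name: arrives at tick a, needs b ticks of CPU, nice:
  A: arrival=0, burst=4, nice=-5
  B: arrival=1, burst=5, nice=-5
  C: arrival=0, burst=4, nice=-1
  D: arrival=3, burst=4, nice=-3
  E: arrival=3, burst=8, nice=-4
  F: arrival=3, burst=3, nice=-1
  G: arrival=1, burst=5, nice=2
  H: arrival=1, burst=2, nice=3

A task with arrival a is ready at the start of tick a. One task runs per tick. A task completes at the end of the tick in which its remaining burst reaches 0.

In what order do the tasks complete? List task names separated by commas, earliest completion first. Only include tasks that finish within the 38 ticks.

completion order = A, B, E, D, C, F, G, H

t=0: ready={A,C} → run A
t=1: ready={A,B,C,G,H} → run A
t=2: ready={A,B,C,G,H} → run A
t=3: ready={A,B,C,D,E,F,G,H} → run A
t=4: ready={B,C,D,E,F,G,H} → run B
t=5: ready={B,C,D,E,F,G,H} → run B
t=6: ready={B,C,D,E,F,G,H} → run B
t=7: ready={B,C,D,E,F,G,H} → run B
t=8: ready={B,C,D,E,F,G,H} → run B
t=9: ready={C,D,E,F,G,H} → run E
t=10: ready={C,D,E,F,G,H} → run E
t=11: ready={C,D,E,F,G,H} → run E
t=12: ready={C,D,E,F,G,H} → run E
t=13: ready={C,D,E,F,G,H} → run E
t=14: ready={C,D,E,F,G,H} → run E
t=15: ready={C,D,E,F,G,H} → run E
t=16: ready={C,D,E,F,G,H} → run E
t=17: ready={C,D,F,G,H} → run D
t=18: ready={C,D,F,G,H} → run D
t=19: ready={C,D,F,G,H} → run D
t=20: ready={C,D,F,G,H} → run D
t=21: ready={C,F,G,H} → run C
t=22: ready={C,F,G,H} → run C
t=23: ready={C,F,G,H} → run C
t=24: ready={C,F,G,H} → run C
t=25: ready={F,G,H} → run F
t=26: ready={F,G,H} → run F
t=27: ready={F,G,H} → run F
t=28: ready={G,H} → run G
t=29: ready={G,H} → run G
t=30: ready={G,H} → run G
t=31: ready={G,H} → run G
t=32: ready={G,H} → run G
t=33: ready={H} → run H
t=34: ready={H} → run H
t=35: (idle)
t=36: (idle)
t=37: (idle)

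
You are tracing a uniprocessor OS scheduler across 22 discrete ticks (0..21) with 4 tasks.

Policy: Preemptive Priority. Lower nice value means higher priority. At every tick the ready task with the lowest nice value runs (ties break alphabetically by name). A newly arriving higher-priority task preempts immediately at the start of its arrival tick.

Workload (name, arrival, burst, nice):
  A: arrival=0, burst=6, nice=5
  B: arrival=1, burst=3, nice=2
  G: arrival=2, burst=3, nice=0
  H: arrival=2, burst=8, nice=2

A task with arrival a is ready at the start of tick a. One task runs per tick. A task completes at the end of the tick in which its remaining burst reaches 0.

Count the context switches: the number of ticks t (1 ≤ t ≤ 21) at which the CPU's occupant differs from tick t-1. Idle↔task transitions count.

context switches = 6

t=0: ready={A} → run A
t=1: ready={A,B} → run B
t=2: ready={A,B,G,H} → run G
t=3: ready={A,B,G,H} → run G
t=4: ready={A,B,G,H} → run G
t=5: ready={A,B,H} → run B
t=6: ready={A,B,H} → run B
t=7: ready={A,H} → run H
t=8: ready={A,H} → run H
t=9: ready={A,H} → run H
t=10: ready={A,H} → run H
t=11: ready={A,H} → run H
t=12: ready={A,H} → run H
t=13: ready={A,H} → run H
t=14: ready={A,H} → run H
t=15: ready={A} → run A
t=16: ready={A} → run A
t=17: ready={A} → run A
t=18: ready={A} → run A
t=19: ready={A} → run A
t=20: (idle)
t=21: (idle)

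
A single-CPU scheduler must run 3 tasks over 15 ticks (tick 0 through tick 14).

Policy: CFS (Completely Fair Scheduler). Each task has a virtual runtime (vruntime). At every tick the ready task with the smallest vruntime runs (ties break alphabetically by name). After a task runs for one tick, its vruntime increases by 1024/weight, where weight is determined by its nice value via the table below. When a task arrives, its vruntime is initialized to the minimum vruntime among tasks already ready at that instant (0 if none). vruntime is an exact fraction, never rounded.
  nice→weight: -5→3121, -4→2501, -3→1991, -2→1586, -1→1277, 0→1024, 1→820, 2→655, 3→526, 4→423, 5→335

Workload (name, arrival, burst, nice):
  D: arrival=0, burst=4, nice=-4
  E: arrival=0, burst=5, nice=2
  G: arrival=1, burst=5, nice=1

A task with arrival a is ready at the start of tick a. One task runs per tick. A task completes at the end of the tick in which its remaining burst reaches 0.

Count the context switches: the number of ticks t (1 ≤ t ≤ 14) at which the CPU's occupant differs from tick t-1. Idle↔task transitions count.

t=0: vr[D=0 E=0] → run D
t=1: vr[D=1024/2501 E=0 G=0] → run E
t=2: vr[D=1024/2501 E=1024/655 G=0] → run G
t=3: vr[D=1024/2501 E=1024/655 G=256/205] → run D
t=4: vr[D=2048/2501 E=1024/655 G=256/205] → run D
t=5: vr[D=3072/2501 E=1024/655 G=256/205] → run D
t=6: vr[E=1024/655 G=256/205] → run G
t=7: vr[E=1024/655 G=512/205] → run E
t=8: vr[E=2048/655 G=512/205] → run G
t=9: vr[E=2048/655 G=768/205] → run E
t=10: vr[E=3072/655 G=768/205] → run G
t=11: vr[E=3072/655 G=1024/205] → run E
t=12: vr[E=4096/655 G=1024/205] → run G
t=13: vr[E=4096/655] → run E
t=14: (idle)

context switches = 12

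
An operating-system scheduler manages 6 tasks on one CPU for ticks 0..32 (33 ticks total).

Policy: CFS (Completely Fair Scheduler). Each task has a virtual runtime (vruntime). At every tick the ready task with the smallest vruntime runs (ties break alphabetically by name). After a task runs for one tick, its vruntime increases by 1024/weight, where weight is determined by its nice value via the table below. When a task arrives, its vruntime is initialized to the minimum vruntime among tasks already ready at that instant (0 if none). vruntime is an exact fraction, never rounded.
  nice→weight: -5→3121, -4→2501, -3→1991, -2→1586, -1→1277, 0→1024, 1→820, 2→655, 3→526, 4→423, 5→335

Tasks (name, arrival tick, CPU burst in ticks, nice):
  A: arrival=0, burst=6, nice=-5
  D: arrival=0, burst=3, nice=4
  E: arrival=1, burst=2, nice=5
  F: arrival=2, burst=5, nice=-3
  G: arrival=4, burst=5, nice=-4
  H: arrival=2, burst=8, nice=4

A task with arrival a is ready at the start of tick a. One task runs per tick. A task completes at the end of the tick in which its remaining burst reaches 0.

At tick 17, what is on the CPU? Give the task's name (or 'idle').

running at tick 17 = A

t=0: vr[A=0 D=0] → run A
t=1: vr[A=1024/3121 D=0 E=0] → run D
t=2: vr[A=1024/3121 D=1024/423 E=0 F=0 H=0] → run E
t=3: vr[A=1024/3121 D=1024/423 E=1024/335 F=0 H=0] → run F
t=4: vr[A=1024/3121 D=1024/423 E=1024/335 F=1024/1991 G=0 H=0] → run G
t=5: vr[A=1024/3121 D=1024/423 E=1024/335 F=1024/1991 G=1024/2501 H=0] → run H
t=6: vr[A=1024/3121 D=1024/423 E=1024/335 F=1024/1991 G=1024/2501 H=1024/423] → run A
t=7: vr[A=2048/3121 D=1024/423 E=1024/335 F=1024/1991 G=1024/2501 H=1024/423] → run G
t=8: vr[A=2048/3121 D=1024/423 E=1024/335 F=1024/1991 G=2048/2501 H=1024/423] → run F
t=9: vr[A=2048/3121 D=1024/423 E=1024/335 F=2048/1991 G=2048/2501 H=1024/423] → run A
t=10: vr[A=3072/3121 D=1024/423 E=1024/335 F=2048/1991 G=2048/2501 H=1024/423] → run G
t=11: vr[A=3072/3121 D=1024/423 E=1024/335 F=2048/1991 G=3072/2501 H=1024/423] → run A
t=12: vr[A=4096/3121 D=1024/423 E=1024/335 F=2048/1991 G=3072/2501 H=1024/423] → run F
t=13: vr[A=4096/3121 D=1024/423 E=1024/335 F=3072/1991 G=3072/2501 H=1024/423] → run G
t=14: vr[A=4096/3121 D=1024/423 E=1024/335 F=3072/1991 G=4096/2501 H=1024/423] → run A
t=15: vr[A=5120/3121 D=1024/423 E=1024/335 F=3072/1991 G=4096/2501 H=1024/423] → run F
t=16: vr[A=5120/3121 D=1024/423 E=1024/335 F=4096/1991 G=4096/2501 H=1024/423] → run G
t=17: vr[A=5120/3121 D=1024/423 E=1024/335 F=4096/1991 H=1024/423] → run A
t=18: vr[D=1024/423 E=1024/335 F=4096/1991 H=1024/423] → run F
t=19: vr[D=1024/423 E=1024/335 H=1024/423] → run D
t=20: vr[D=2048/423 E=1024/335 H=1024/423] → run H
t=21: vr[D=2048/423 E=1024/335 H=2048/423] → run E
t=22: vr[D=2048/423 H=2048/423] → run D
t=23: vr[H=2048/423] → run H
t=24: vr[H=1024/141] → run H
t=25: vr[H=4096/423] → run H
t=26: vr[H=5120/423] → run H
t=27: vr[H=2048/141] → run H
t=28: vr[H=7168/423] → run H
t=29: (idle)
t=30: (idle)
t=31: (idle)
t=32: (idle)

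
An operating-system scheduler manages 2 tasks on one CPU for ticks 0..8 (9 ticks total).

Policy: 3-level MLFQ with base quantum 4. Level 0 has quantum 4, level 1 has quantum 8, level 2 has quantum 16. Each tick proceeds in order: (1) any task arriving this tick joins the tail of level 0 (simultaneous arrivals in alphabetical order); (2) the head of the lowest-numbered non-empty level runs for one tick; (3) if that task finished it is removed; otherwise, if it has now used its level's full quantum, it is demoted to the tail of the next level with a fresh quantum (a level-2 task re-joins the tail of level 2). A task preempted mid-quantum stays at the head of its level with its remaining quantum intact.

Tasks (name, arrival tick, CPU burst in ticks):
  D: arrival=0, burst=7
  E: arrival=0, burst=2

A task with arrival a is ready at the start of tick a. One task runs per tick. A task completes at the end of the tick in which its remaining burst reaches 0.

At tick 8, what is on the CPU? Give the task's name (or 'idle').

t=0: L0/L1/L2 = DE/-/- → run D
t=1: L0/L1/L2 = DE/-/- → run D
t=2: L0/L1/L2 = DE/-/- → run D
t=3: L0/L1/L2 = DE/-/- → run D
t=4: L0/L1/L2 = E/D/- → run E
t=5: L0/L1/L2 = E/D/- → run E
t=6: L0/L1/L2 = -/D/- → run D
t=7: L0/L1/L2 = -/D/- → run D
t=8: L0/L1/L2 = -/D/- → run D

running at tick 8 = D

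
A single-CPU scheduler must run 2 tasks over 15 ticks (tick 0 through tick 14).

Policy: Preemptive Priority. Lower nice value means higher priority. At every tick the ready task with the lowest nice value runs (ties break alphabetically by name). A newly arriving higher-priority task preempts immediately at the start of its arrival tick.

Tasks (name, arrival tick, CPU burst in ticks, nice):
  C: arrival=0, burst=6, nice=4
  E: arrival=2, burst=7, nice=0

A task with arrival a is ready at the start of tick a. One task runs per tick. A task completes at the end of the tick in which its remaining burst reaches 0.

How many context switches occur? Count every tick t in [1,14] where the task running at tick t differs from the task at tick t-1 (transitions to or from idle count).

t=0: ready={C} → run C
t=1: ready={C} → run C
t=2: ready={C,E} → run E
t=3: ready={C,E} → run E
t=4: ready={C,E} → run E
t=5: ready={C,E} → run E
t=6: ready={C,E} → run E
t=7: ready={C,E} → run E
t=8: ready={C,E} → run E
t=9: ready={C} → run C
t=10: ready={C} → run C
t=11: ready={C} → run C
t=12: ready={C} → run C
t=13: (idle)
t=14: (idle)

context switches = 3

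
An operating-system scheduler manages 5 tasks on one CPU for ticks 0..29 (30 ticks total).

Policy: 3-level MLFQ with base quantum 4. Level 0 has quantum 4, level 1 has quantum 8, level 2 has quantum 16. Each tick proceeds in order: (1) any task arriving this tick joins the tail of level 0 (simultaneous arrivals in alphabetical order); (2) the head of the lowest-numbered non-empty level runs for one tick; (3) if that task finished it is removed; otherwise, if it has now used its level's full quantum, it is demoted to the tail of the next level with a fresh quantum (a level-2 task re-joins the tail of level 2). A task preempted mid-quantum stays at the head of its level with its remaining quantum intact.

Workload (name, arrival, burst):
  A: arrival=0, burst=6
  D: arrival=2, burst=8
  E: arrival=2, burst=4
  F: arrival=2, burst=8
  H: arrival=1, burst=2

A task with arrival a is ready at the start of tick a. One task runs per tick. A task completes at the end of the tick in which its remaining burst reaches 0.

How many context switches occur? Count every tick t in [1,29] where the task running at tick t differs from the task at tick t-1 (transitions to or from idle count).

context switches = 8

t=0: L0/L1/L2 = A/-/- → run A
t=1: L0/L1/L2 = AH/-/- → run A
t=2: L0/L1/L2 = AHDEF/-/- → run A
t=3: L0/L1/L2 = AHDEF/-/- → run A
t=4: L0/L1/L2 = HDEF/A/- → run H
t=5: L0/L1/L2 = HDEF/A/- → run H
t=6: L0/L1/L2 = DEF/A/- → run D
t=7: L0/L1/L2 = DEF/A/- → run D
t=8: L0/L1/L2 = DEF/A/- → run D
t=9: L0/L1/L2 = DEF/A/- → run D
t=10: L0/L1/L2 = EF/AD/- → run E
t=11: L0/L1/L2 = EF/AD/- → run E
t=12: L0/L1/L2 = EF/AD/- → run E
t=13: L0/L1/L2 = EF/AD/- → run E
t=14: L0/L1/L2 = F/AD/- → run F
t=15: L0/L1/L2 = F/AD/- → run F
t=16: L0/L1/L2 = F/AD/- → run F
t=17: L0/L1/L2 = F/AD/- → run F
t=18: L0/L1/L2 = -/ADF/- → run A
t=19: L0/L1/L2 = -/ADF/- → run A
t=20: L0/L1/L2 = -/DF/- → run D
t=21: L0/L1/L2 = -/DF/- → run D
t=22: L0/L1/L2 = -/DF/- → run D
t=23: L0/L1/L2 = -/DF/- → run D
t=24: L0/L1/L2 = -/F/- → run F
t=25: L0/L1/L2 = -/F/- → run F
t=26: L0/L1/L2 = -/F/- → run F
t=27: L0/L1/L2 = -/F/- → run F
t=28: (idle)
t=29: (idle)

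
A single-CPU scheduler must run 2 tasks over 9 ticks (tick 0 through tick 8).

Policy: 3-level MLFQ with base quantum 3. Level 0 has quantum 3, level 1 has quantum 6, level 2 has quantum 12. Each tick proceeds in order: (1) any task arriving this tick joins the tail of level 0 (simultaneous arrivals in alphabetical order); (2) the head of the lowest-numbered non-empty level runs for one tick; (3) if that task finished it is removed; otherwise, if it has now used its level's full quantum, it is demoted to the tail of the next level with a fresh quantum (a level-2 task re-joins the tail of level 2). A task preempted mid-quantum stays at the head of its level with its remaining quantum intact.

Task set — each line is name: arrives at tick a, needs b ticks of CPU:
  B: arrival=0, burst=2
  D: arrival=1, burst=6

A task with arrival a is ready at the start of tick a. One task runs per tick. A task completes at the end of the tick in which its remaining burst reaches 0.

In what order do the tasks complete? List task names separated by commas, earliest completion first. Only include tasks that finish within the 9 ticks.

completion order = B, D

t=0: L0/L1/L2 = B/-/- → run B
t=1: L0/L1/L2 = BD/-/- → run B
t=2: L0/L1/L2 = D/-/- → run D
t=3: L0/L1/L2 = D/-/- → run D
t=4: L0/L1/L2 = D/-/- → run D
t=5: L0/L1/L2 = -/D/- → run D
t=6: L0/L1/L2 = -/D/- → run D
t=7: L0/L1/L2 = -/D/- → run D
t=8: (idle)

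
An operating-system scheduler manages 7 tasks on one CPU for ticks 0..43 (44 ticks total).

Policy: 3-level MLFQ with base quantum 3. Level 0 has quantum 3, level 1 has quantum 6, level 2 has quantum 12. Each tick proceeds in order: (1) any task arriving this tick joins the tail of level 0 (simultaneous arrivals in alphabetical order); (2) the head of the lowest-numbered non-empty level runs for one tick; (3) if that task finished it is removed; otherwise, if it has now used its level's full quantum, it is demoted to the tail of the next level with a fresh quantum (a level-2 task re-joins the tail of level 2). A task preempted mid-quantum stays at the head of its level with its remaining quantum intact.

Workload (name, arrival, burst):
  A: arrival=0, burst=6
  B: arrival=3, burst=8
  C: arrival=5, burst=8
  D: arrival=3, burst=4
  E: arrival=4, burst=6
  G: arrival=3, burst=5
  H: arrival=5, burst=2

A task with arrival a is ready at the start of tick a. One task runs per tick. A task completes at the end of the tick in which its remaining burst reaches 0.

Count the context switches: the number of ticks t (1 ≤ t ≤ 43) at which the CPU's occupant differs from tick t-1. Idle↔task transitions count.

context switches = 13

t=0: L0/L1/L2 = A/-/- → run A
t=1: L0/L1/L2 = A/-/- → run A
t=2: L0/L1/L2 = A/-/- → run A
t=3: L0/L1/L2 = BDG/A/- → run B
t=4: L0/L1/L2 = BDGE/A/- → run B
t=5: L0/L1/L2 = BDGECH/A/- → run B
t=6: L0/L1/L2 = DGECH/AB/- → run D
t=7: L0/L1/L2 = DGECH/AB/- → run D
t=8: L0/L1/L2 = DGECH/AB/- → run D
t=9: L0/L1/L2 = GECH/ABD/- → run G
t=10: L0/L1/L2 = GECH/ABD/- → run G
t=11: L0/L1/L2 = GECH/ABD/- → run G
t=12: L0/L1/L2 = ECH/ABDG/- → run E
t=13: L0/L1/L2 = ECH/ABDG/- → run E
t=14: L0/L1/L2 = ECH/ABDG/- → run E
t=15: L0/L1/L2 = CH/ABDGE/- → run C
t=16: L0/L1/L2 = CH/ABDGE/- → run C
t=17: L0/L1/L2 = CH/ABDGE/- → run C
t=18: L0/L1/L2 = H/ABDGEC/- → run H
t=19: L0/L1/L2 = H/ABDGEC/- → run H
t=20: L0/L1/L2 = -/ABDGEC/- → run A
t=21: L0/L1/L2 = -/ABDGEC/- → run A
t=22: L0/L1/L2 = -/ABDGEC/- → run A
t=23: L0/L1/L2 = -/BDGEC/- → run B
t=24: L0/L1/L2 = -/BDGEC/- → run B
t=25: L0/L1/L2 = -/BDGEC/- → run B
t=26: L0/L1/L2 = -/BDGEC/- → run B
t=27: L0/L1/L2 = -/BDGEC/- → run B
t=28: L0/L1/L2 = -/DGEC/- → run D
t=29: L0/L1/L2 = -/GEC/- → run G
t=30: L0/L1/L2 = -/GEC/- → run G
t=31: L0/L1/L2 = -/EC/- → run E
t=32: L0/L1/L2 = -/EC/- → run E
t=33: L0/L1/L2 = -/EC/- → run E
t=34: L0/L1/L2 = -/C/- → run C
t=35: L0/L1/L2 = -/C/- → run C
t=36: L0/L1/L2 = -/C/- → run C
t=37: L0/L1/L2 = -/C/- → run C
t=38: L0/L1/L2 = -/C/- → run C
t=39: (idle)
t=40: (idle)
t=41: (idle)
t=42: (idle)
t=43: (idle)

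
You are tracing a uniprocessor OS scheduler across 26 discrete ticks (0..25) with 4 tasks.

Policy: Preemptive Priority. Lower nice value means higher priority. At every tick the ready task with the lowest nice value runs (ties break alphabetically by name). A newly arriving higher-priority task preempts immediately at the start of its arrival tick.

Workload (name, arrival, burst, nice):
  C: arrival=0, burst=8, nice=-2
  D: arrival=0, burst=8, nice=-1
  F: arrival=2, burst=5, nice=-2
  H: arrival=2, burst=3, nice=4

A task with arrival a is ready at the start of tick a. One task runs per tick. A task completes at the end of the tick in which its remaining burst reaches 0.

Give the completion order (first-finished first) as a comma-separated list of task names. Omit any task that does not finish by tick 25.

t=0: ready={C,D} → run C
t=1: ready={C,D} → run C
t=2: ready={C,D,F,H} → run C
t=3: ready={C,D,F,H} → run C
t=4: ready={C,D,F,H} → run C
t=5: ready={C,D,F,H} → run C
t=6: ready={C,D,F,H} → run C
t=7: ready={C,D,F,H} → run C
t=8: ready={D,F,H} → run F
t=9: ready={D,F,H} → run F
t=10: ready={D,F,H} → run F
t=11: ready={D,F,H} → run F
t=12: ready={D,F,H} → run F
t=13: ready={D,H} → run D
t=14: ready={D,H} → run D
t=15: ready={D,H} → run D
t=16: ready={D,H} → run D
t=17: ready={D,H} → run D
t=18: ready={D,H} → run D
t=19: ready={D,H} → run D
t=20: ready={D,H} → run D
t=21: ready={H} → run H
t=22: ready={H} → run H
t=23: ready={H} → run H
t=24: (idle)
t=25: (idle)

completion order = C, F, D, H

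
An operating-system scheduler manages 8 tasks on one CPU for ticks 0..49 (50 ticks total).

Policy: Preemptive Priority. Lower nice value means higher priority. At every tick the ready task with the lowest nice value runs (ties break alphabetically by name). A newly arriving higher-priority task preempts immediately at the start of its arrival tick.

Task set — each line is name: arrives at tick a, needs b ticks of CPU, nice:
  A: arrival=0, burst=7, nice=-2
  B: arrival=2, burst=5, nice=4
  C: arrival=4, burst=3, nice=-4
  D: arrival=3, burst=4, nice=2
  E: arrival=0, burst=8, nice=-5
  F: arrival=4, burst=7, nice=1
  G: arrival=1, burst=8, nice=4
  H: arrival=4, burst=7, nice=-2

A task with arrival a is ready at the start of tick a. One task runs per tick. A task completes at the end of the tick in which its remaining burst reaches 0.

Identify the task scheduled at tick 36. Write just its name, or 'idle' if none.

running at tick 36 = B

t=0: ready={A,E} → run E
t=1: ready={A,E,G} → run E
t=2: ready={A,B,E,G} → run E
t=3: ready={A,B,D,E,G} → run E
t=4: ready={A,B,C,D,E,F,G,H} → run E
t=5: ready={A,B,C,D,E,F,G,H} → run E
t=6: ready={A,B,C,D,E,F,G,H} → run E
t=7: ready={A,B,C,D,E,F,G,H} → run E
t=8: ready={A,B,C,D,F,G,H} → run C
t=9: ready={A,B,C,D,F,G,H} → run C
t=10: ready={A,B,C,D,F,G,H} → run C
t=11: ready={A,B,D,F,G,H} → run A
t=12: ready={A,B,D,F,G,H} → run A
t=13: ready={A,B,D,F,G,H} → run A
t=14: ready={A,B,D,F,G,H} → run A
t=15: ready={A,B,D,F,G,H} → run A
t=16: ready={A,B,D,F,G,H} → run A
t=17: ready={A,B,D,F,G,H} → run A
t=18: ready={B,D,F,G,H} → run H
t=19: ready={B,D,F,G,H} → run H
t=20: ready={B,D,F,G,H} → run H
t=21: ready={B,D,F,G,H} → run H
t=22: ready={B,D,F,G,H} → run H
t=23: ready={B,D,F,G,H} → run H
t=24: ready={B,D,F,G,H} → run H
t=25: ready={B,D,F,G} → run F
t=26: ready={B,D,F,G} → run F
t=27: ready={B,D,F,G} → run F
t=28: ready={B,D,F,G} → run F
t=29: ready={B,D,F,G} → run F
t=30: ready={B,D,F,G} → run F
t=31: ready={B,D,F,G} → run F
t=32: ready={B,D,G} → run D
t=33: ready={B,D,G} → run D
t=34: ready={B,D,G} → run D
t=35: ready={B,D,G} → run D
t=36: ready={B,G} → run B
t=37: ready={B,G} → run B
t=38: ready={B,G} → run B
t=39: ready={B,G} → run B
t=40: ready={B,G} → run B
t=41: ready={G} → run G
t=42: ready={G} → run G
t=43: ready={G} → run G
t=44: ready={G} → run G
t=45: ready={G} → run G
t=46: ready={G} → run G
t=47: ready={G} → run G
t=48: ready={G} → run G
t=49: (idle)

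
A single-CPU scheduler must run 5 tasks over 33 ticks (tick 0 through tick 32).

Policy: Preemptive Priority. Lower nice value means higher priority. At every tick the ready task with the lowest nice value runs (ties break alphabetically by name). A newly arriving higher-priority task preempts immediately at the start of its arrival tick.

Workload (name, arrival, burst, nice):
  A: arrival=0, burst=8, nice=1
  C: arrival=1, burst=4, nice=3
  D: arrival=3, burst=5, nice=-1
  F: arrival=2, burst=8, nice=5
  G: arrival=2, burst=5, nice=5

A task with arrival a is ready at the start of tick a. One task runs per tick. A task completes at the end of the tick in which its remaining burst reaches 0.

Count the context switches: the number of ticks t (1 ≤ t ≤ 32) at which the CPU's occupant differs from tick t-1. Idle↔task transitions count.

t=0: ready={A} → run A
t=1: ready={A,C} → run A
t=2: ready={A,C,F,G} → run A
t=3: ready={A,C,D,F,G} → run D
t=4: ready={A,C,D,F,G} → run D
t=5: ready={A,C,D,F,G} → run D
t=6: ready={A,C,D,F,G} → run D
t=7: ready={A,C,D,F,G} → run D
t=8: ready={A,C,F,G} → run A
t=9: ready={A,C,F,G} → run A
t=10: ready={A,C,F,G} → run A
t=11: ready={A,C,F,G} → run A
t=12: ready={A,C,F,G} → run A
t=13: ready={C,F,G} → run C
t=14: ready={C,F,G} → run C
t=15: ready={C,F,G} → run C
t=16: ready={C,F,G} → run C
t=17: ready={F,G} → run F
t=18: ready={F,G} → run F
t=19: ready={F,G} → run F
t=20: ready={F,G} → run F
t=21: ready={F,G} → run F
t=22: ready={F,G} → run F
t=23: ready={F,G} → run F
t=24: ready={F,G} → run F
t=25: ready={G} → run G
t=26: ready={G} → run G
t=27: ready={G} → run G
t=28: ready={G} → run G
t=29: ready={G} → run G
t=30: (idle)
t=31: (idle)
t=32: (idle)

context switches = 6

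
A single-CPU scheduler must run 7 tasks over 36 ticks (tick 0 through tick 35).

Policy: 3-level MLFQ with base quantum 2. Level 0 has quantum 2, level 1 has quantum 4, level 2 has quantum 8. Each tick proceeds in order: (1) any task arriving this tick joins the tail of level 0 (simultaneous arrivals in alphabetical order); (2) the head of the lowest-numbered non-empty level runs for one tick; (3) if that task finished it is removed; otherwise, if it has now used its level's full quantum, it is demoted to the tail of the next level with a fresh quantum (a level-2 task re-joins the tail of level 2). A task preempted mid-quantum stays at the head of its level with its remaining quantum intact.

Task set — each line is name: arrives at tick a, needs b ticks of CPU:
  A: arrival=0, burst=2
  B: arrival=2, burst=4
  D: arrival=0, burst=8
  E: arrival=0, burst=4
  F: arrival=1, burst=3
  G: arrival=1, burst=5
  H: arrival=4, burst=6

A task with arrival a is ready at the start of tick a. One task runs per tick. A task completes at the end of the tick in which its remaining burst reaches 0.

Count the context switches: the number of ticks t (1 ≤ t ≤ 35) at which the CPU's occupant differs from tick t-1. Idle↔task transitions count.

t=0: L0/L1/L2 = ADE/-/- → run A
t=1: L0/L1/L2 = ADEFG/-/- → run A
t=2: L0/L1/L2 = DEFGB/-/- → run D
t=3: L0/L1/L2 = DEFGB/-/- → run D
t=4: L0/L1/L2 = EFGBH/D/- → run E
t=5: L0/L1/L2 = EFGBH/D/- → run E
t=6: L0/L1/L2 = FGBH/DE/- → run F
t=7: L0/L1/L2 = FGBH/DE/- → run F
t=8: L0/L1/L2 = GBH/DEF/- → run G
t=9: L0/L1/L2 = GBH/DEF/- → run G
t=10: L0/L1/L2 = BH/DEFG/- → run B
t=11: L0/L1/L2 = BH/DEFG/- → run B
t=12: L0/L1/L2 = H/DEFGB/- → run H
t=13: L0/L1/L2 = H/DEFGB/- → run H
t=14: L0/L1/L2 = -/DEFGBH/- → run D
t=15: L0/L1/L2 = -/DEFGBH/- → run D
t=16: L0/L1/L2 = -/DEFGBH/- → run D
t=17: L0/L1/L2 = -/DEFGBH/- → run D
t=18: L0/L1/L2 = -/EFGBH/D → run E
t=19: L0/L1/L2 = -/EFGBH/D → run E
t=20: L0/L1/L2 = -/FGBH/D → run F
t=21: L0/L1/L2 = -/GBH/D → run G
t=22: L0/L1/L2 = -/GBH/D → run G
t=23: L0/L1/L2 = -/GBH/D → run G
t=24: L0/L1/L2 = -/BH/D → run B
t=25: L0/L1/L2 = -/BH/D → run B
t=26: L0/L1/L2 = -/H/D → run H
t=27: L0/L1/L2 = -/H/D → run H
t=28: L0/L1/L2 = -/H/D → run H
t=29: L0/L1/L2 = -/H/D → run H
t=30: L0/L1/L2 = -/-/D → run D
t=31: L0/L1/L2 = -/-/D → run D
t=32: (idle)
t=33: (idle)
t=34: (idle)
t=35: (idle)

context switches = 14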